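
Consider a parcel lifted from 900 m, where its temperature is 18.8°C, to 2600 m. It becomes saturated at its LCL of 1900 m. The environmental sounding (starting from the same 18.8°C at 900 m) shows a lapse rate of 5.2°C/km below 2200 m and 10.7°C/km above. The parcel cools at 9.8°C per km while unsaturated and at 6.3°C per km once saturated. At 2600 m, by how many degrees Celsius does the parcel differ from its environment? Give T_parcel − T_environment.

-3.17°C (parcel cooler than environment)

Parcel:
  900–1900 m, dry: Δz = 1 km ⇒ ΔT = -9.8°C; T = 9°C
  1900–2600 m, saturated: Δz = 0.7 km ⇒ ΔT = -4.41°C; T = 4.59°C
Environment:
  900–2200 m, environment, lower layer: Δz = 1.3 km ⇒ ΔT = -6.76°C; T = 12.04°C
  2200–2600 m, environment, upper layer: Δz = 0.4 km ⇒ ΔT = -4.28°C; T = 7.76°C
T_parcel − T_env = 4.59 − 7.76 = -3.17°C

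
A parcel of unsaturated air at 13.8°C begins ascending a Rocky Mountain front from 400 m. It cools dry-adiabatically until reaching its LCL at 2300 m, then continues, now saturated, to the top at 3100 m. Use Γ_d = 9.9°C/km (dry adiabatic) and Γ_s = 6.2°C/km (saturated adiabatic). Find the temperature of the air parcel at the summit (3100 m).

400–2300 m, dry: Δz = 1.9 km ⇒ ΔT = -18.81°C; T = -5.01°C
2300–3100 m, saturated: Δz = 0.8 km ⇒ ΔT = -4.96°C; T = -9.97°C

-9.97°C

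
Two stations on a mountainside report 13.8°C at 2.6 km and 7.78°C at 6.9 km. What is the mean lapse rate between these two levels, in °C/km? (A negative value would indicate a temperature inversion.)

Γ = −ΔT/Δz = (13.8 − 7.78) / (6900 − 2600) m
  = 6.02°C / 4.3 km = 1.4°C/km

1.4°C/km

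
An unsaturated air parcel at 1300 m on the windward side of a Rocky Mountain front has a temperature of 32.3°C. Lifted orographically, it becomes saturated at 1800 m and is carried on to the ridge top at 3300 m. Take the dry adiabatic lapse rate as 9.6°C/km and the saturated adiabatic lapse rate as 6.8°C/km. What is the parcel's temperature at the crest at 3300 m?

17.3°C

1300–1800 m, dry: Δz = 0.5 km ⇒ ΔT = -4.8°C; T = 27.5°C
1800–3300 m, saturated: Δz = 1.5 km ⇒ ΔT = -10.2°C; T = 17.3°C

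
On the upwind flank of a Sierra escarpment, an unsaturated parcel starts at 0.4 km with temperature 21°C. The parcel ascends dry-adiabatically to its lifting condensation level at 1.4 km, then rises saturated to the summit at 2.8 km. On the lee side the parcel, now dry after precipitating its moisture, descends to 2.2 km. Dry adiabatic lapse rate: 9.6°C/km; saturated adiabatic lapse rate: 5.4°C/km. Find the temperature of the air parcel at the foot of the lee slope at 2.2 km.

400–1400 m, dry: Δz = 1 km ⇒ ΔT = -9.6°C; T = 11.4°C
1400–2800 m, saturated: Δz = 1.4 km ⇒ ΔT = -7.56°C; T = 3.84°C
2800–2200 m, dry descent: Δz = 0.6 km ⇒ ΔT = +5.76°C; T = 9.6°C

9.6°C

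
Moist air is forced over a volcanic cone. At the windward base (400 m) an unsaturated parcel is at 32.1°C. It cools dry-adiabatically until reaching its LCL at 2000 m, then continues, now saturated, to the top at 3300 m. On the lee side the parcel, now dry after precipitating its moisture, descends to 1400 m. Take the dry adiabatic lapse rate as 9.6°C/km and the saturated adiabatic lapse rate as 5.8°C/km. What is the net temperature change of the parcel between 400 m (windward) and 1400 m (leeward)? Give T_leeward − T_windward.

From 400 m to 2000 m (dry): cools by 9.6 × 1.6 = 15.36°C, giving 16.74°C.
From 2000 m to 3300 m (saturated): cools by 5.8 × 1.3 = 7.54°C, giving 9.2°C.
From 3300 m to 1400 m (dry descent): warms by 9.6 × 1.9 = 18.24°C, giving 27.44°C.
Net change vs windward start: 27.44 − 32.1 = -4.66°C

-4.66°C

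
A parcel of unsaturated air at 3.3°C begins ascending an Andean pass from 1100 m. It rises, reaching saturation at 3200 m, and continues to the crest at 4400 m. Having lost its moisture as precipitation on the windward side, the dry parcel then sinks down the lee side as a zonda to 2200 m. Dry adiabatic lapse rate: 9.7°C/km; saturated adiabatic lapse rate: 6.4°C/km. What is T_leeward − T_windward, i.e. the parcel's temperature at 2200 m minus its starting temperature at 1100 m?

-6.71°C

1100 → 3200 m (dry, 9.7°C/km): ΔT = -9.7 × 2.1 = -20.37°C → T = -17.07°C
3200 → 4400 m (saturated, 6.4°C/km): ΔT = -6.4 × 1.2 = -7.68°C → T = -24.75°C
4400 → 2200 m (dry descent, 9.7°C/km): ΔT = +9.7 × 2.2 = +21.34°C → T = -3.41°C
Net change vs windward start: -3.41 − 3.3 = -6.71°C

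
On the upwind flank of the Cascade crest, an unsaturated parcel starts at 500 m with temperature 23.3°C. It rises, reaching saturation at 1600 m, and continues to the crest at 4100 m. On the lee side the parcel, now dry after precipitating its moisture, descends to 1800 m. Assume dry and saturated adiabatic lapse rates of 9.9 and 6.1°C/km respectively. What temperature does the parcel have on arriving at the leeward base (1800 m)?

19.93°C

Dry to 1600 m: -9.9 × 1.1 km = -10.89°C, so T = 12.41°C.
Saturated to 4100 m: -6.1 × 2.5 km = -15.25°C, so T = -2.84°C.
Dry descent to 1800 m: +9.9 × 2.3 km = +22.77°C, so T = 19.93°C.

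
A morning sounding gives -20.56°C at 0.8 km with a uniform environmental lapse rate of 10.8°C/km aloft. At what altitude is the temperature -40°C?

2.6 km

Height above start = (-20.56 − (-40)) / 10.8 = 1.8 km
Altitude = 800 m + 1800 m = 2600 m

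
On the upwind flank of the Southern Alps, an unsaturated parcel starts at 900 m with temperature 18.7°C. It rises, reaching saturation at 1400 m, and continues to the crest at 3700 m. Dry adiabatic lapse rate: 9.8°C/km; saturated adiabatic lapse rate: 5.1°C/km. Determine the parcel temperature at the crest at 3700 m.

2.07°C

900 → 1400 m (dry, 9.8°C/km): ΔT = -9.8 × 0.5 = -4.9°C → T = 13.8°C
1400 → 3700 m (saturated, 5.1°C/km): ΔT = -5.1 × 2.3 = -11.73°C → T = 2.07°C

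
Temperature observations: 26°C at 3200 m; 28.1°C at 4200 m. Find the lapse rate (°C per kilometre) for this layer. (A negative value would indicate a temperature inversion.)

Γ = −ΔT/Δz = (26 − 28.1) / (4200 − 3200) m
  = -2.1°C / 1 km = -2.1°C/km

-2.1°C/km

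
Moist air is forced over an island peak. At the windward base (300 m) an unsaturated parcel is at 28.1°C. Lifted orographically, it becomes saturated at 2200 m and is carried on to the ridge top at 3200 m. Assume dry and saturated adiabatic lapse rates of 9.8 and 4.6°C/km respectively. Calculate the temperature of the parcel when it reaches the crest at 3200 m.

300–2200 m, dry: Δz = 1.9 km ⇒ ΔT = -18.62°C; T = 9.48°C
2200–3200 m, saturated: Δz = 1 km ⇒ ΔT = -4.6°C; T = 4.88°C

4.88°C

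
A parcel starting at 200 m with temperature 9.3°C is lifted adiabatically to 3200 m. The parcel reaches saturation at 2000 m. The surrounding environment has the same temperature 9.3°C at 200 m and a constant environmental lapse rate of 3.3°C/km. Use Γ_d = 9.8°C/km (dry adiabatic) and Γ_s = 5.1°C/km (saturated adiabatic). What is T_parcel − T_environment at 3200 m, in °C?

-13.86°C (parcel cooler than environment)

Parcel:
  From 200 m to 2000 m (dry): cools by 9.8 × 1.8 = 17.64°C, giving -8.34°C.
  From 2000 m to 3200 m (saturated): cools by 5.1 × 1.2 = 6.12°C, giving -14.46°C.
Environment:
  From 200 m to 3200 m (environment): cools by 3.3 × 3 = 9.9°C, giving -0.6°C.
T_parcel − T_env = -14.46 − (-0.6) = -13.86°C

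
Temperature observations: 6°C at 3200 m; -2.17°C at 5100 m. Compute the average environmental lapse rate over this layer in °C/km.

4.3°C/km

Γ = −ΔT/Δz = (6 − (-2.17)) / (5100 − 3200) m
  = 8.17°C / 1.9 km = 4.3°C/km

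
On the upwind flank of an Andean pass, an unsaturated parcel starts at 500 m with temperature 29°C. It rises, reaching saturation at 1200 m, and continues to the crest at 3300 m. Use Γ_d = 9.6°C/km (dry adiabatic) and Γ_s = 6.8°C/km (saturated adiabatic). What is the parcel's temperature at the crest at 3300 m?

500–1200 m, dry: Δz = 0.7 km ⇒ ΔT = -6.72°C; T = 22.28°C
1200–3300 m, saturated: Δz = 2.1 km ⇒ ΔT = -14.28°C; T = 8°C

8°C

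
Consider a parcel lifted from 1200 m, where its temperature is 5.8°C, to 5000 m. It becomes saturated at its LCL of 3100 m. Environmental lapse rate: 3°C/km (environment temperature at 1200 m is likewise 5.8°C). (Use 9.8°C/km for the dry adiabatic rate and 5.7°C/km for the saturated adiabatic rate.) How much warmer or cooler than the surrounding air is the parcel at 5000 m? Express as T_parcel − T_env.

Parcel:
  Dry to 3100 m: -9.8 × 1.9 km = -18.62°C, so T = -12.82°C.
  Saturated to 5000 m: -5.7 × 1.9 km = -10.83°C, so T = -23.65°C.
Environment:
  Environment to 5000 m: -3 × 3.8 km = -11.4°C, so T = -5.6°C.
T_parcel − T_env = -23.65 − (-5.6) = -18.05°C

-18.05°C (parcel cooler than environment)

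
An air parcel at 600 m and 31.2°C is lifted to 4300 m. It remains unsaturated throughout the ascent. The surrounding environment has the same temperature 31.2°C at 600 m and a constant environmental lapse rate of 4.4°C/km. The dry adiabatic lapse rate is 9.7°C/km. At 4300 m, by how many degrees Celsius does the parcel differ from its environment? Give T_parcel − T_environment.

-19.61°C (parcel cooler than environment)

Parcel:
  600 → 4300 m (dry, 9.7°C/km): ΔT = -9.7 × 3.7 = -35.89°C → T = -4.69°C
Environment:
  600 → 4300 m (environment, 4.4°C/km): ΔT = -4.4 × 3.7 = -16.28°C → T = 14.92°C
T_parcel − T_env = -4.69 − 14.92 = -19.61°C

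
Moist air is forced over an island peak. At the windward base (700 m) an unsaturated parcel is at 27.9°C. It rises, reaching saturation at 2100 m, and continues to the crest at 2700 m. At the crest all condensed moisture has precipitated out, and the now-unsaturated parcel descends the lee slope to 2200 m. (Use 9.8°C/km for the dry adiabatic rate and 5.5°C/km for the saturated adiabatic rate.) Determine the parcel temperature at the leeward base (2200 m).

15.78°C

700–2100 m, dry: Δz = 1.4 km ⇒ ΔT = -13.72°C; T = 14.18°C
2100–2700 m, saturated: Δz = 0.6 km ⇒ ΔT = -3.3°C; T = 10.88°C
2700–2200 m, dry descent: Δz = 0.5 km ⇒ ΔT = +4.9°C; T = 15.78°C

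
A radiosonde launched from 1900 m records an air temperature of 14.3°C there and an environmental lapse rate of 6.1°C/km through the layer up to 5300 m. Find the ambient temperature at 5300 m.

1900 → 5300 m (environmental, 6.1°C/km): ΔT = -6.1 × 3.4 = -20.74°C → T = -6.44°C

-6.44°C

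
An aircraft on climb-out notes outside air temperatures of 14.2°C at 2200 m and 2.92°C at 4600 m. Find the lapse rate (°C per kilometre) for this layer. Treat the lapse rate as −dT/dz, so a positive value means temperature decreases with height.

Γ = −ΔT/Δz = (14.2 − 2.92) / (4600 − 2200) m
  = 11.28°C / 2.4 km = 4.7°C/km

4.7°C/km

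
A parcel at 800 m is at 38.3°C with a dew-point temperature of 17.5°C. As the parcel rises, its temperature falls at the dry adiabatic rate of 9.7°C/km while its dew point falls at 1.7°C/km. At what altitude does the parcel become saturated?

3400 m

T and T_d converge at 9.7 − 1.7 = 8°C per km
Height above start = (38.3 − 17.5) / 8 = 2.6 km
LCL altitude = 800 m + 2600 m = 3400 m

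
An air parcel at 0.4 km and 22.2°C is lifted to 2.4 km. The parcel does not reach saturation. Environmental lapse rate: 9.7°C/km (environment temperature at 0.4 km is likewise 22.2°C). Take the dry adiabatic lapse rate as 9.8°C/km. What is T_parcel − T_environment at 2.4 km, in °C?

Parcel:
  400 → 2400 m (dry, 9.8°C/km): ΔT = -9.8 × 2 = -19.6°C → T = 2.6°C
Environment:
  400 → 2400 m (environment, 9.7°C/km): ΔT = -9.7 × 2 = -19.4°C → T = 2.8°C
T_parcel − T_env = 2.6 − 2.8 = -0.2°C

-0.2°C (parcel cooler than environment)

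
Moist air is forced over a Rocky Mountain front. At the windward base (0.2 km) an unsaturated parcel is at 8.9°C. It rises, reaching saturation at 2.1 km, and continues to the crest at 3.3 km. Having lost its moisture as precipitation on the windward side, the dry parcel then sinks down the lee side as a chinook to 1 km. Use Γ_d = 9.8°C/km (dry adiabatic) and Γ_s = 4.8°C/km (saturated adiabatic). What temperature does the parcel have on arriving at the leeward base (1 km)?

200 → 2100 m (dry, 9.8°C/km): ΔT = -9.8 × 1.9 = -18.62°C → T = -9.72°C
2100 → 3300 m (saturated, 4.8°C/km): ΔT = -4.8 × 1.2 = -5.76°C → T = -15.48°C
3300 → 1000 m (dry descent, 9.8°C/km): ΔT = +9.8 × 2.3 = +22.54°C → T = 7.06°C

7.06°C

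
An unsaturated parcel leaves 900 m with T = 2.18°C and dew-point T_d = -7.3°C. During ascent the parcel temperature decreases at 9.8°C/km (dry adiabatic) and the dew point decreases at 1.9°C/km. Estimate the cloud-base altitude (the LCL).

T and T_d converge at 9.8 − 1.9 = 7.9°C per km
Height above start = (2.18 − (-7.3)) / 7.9 = 1.2 km
LCL altitude = 900 m + 1200 m = 2100 m

2100 m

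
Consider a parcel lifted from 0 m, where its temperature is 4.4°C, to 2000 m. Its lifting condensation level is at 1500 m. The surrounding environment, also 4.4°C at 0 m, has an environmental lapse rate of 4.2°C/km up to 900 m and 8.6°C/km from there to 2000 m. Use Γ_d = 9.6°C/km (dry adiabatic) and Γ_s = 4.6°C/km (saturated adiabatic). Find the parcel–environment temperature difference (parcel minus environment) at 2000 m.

Parcel:
  From 0 m to 1500 m (dry): cools by 9.6 × 1.5 = 14.4°C, giving -10°C.
  From 1500 m to 2000 m (saturated): cools by 4.6 × 0.5 = 2.3°C, giving -12.3°C.
Environment:
  From 0 m to 900 m (environment, lower layer): cools by 4.2 × 0.9 = 3.78°C, giving 0.62°C.
  From 900 m to 2000 m (environment, upper layer): cools by 8.6 × 1.1 = 9.46°C, giving -8.84°C.
T_parcel − T_env = -12.3 − (-8.84) = -3.46°C

-3.46°C (parcel cooler than environment)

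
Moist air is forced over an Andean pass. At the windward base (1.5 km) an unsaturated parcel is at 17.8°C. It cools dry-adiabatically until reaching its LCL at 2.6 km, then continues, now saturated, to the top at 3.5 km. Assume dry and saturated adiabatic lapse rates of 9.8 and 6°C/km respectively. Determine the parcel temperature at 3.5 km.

Dry to 2600 m: -9.8 × 1.1 km = -10.78°C, so T = 7.02°C.
Saturated to 3500 m: -6 × 0.9 km = -5.4°C, so T = 1.62°C.

1.62°C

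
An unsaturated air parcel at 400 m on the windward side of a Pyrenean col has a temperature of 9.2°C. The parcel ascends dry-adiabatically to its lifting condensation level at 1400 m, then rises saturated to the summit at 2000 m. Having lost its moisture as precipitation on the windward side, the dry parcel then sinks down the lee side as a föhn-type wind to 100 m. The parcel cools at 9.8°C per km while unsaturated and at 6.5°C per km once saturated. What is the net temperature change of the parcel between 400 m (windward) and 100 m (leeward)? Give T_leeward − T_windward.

+4.92°C

400 → 1400 m (dry, 9.8°C/km): ΔT = -9.8 × 1 = -9.8°C → T = -0.6°C
1400 → 2000 m (saturated, 6.5°C/km): ΔT = -6.5 × 0.6 = -3.9°C → T = -4.5°C
2000 → 100 m (dry descent, 9.8°C/km): ΔT = +9.8 × 1.9 = +18.62°C → T = 14.12°C
Net change vs windward start: 14.12 − 9.2 = +4.92°C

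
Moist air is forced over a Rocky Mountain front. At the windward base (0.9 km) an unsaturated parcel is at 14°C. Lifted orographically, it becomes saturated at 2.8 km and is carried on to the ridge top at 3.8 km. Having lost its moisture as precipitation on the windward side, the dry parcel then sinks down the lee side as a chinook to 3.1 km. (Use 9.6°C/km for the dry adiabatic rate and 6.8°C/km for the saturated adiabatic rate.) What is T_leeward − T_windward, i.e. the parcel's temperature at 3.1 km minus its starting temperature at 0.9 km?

-18.32°C

From 900 m to 2800 m (dry): cools by 9.6 × 1.9 = 18.24°C, giving -4.24°C.
From 2800 m to 3800 m (saturated): cools by 6.8 × 1 = 6.8°C, giving -11.04°C.
From 3800 m to 3100 m (dry descent): warms by 9.6 × 0.7 = 6.72°C, giving -4.32°C.
Net change vs windward start: -4.32 − 14 = -18.32°C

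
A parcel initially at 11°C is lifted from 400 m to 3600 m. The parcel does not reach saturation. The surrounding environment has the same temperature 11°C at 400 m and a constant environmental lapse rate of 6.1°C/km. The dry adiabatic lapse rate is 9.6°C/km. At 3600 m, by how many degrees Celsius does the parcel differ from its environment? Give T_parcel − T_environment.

-11.2°C (parcel cooler than environment)

Parcel:
  400–3600 m, dry: Δz = 3.2 km ⇒ ΔT = -30.72°C; T = -19.72°C
Environment:
  400–3600 m, environment: Δz = 3.2 km ⇒ ΔT = -19.52°C; T = -8.52°C
T_parcel − T_env = -19.72 − (-8.52) = -11.2°C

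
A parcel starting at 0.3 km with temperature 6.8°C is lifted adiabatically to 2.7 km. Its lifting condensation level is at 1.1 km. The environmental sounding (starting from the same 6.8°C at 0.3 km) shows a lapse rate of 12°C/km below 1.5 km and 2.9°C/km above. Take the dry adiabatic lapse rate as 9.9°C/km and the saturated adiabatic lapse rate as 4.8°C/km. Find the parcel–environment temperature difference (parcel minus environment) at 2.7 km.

+2.28°C (parcel warmer than environment)

Parcel:
  From 300 m to 1100 m (dry): cools by 9.9 × 0.8 = 7.92°C, giving -1.12°C.
  From 1100 m to 2700 m (saturated): cools by 4.8 × 1.6 = 7.68°C, giving -8.8°C.
Environment:
  From 300 m to 1500 m (environment, lower layer): cools by 12 × 1.2 = 14.4°C, giving -7.6°C.
  From 1500 m to 2700 m (environment, upper layer): cools by 2.9 × 1.2 = 3.48°C, giving -11.08°C.
T_parcel − T_env = -8.8 − (-11.08) = +2.28°C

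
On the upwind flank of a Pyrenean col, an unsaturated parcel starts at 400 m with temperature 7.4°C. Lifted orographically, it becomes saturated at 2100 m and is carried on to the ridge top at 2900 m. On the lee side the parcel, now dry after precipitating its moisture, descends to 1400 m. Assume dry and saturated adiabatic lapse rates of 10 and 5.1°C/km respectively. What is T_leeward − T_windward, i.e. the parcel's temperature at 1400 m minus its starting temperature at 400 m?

400–2100 m, dry: Δz = 1.7 km ⇒ ΔT = -17°C; T = -9.6°C
2100–2900 m, saturated: Δz = 0.8 km ⇒ ΔT = -4.08°C; T = -13.68°C
2900–1400 m, dry descent: Δz = 1.5 km ⇒ ΔT = +15°C; T = 1.32°C
Net change vs windward start: 1.32 − 7.4 = -6.08°C

-6.08°C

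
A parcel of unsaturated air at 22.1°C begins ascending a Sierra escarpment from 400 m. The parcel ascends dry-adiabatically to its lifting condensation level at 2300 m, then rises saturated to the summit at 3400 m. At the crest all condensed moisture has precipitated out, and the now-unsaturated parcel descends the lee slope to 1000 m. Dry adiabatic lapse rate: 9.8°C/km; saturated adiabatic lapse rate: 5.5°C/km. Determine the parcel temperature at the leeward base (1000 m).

400–2300 m, dry: Δz = 1.9 km ⇒ ΔT = -18.62°C; T = 3.48°C
2300–3400 m, saturated: Δz = 1.1 km ⇒ ΔT = -6.05°C; T = -2.57°C
3400–1000 m, dry descent: Δz = 2.4 km ⇒ ΔT = +23.52°C; T = 20.95°C

20.95°C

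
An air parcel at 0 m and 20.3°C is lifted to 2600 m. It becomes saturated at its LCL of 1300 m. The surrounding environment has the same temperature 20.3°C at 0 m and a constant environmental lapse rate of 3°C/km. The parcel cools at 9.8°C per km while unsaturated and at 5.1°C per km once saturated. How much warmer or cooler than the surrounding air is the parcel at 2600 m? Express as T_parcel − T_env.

Parcel:
  Dry to 1300 m: -9.8 × 1.3 km = -12.74°C, so T = 7.56°C.
  Saturated to 2600 m: -5.1 × 1.3 km = -6.63°C, so T = 0.93°C.
Environment:
  Environment to 2600 m: -3 × 2.6 km = -7.8°C, so T = 12.5°C.
T_parcel − T_env = 0.93 − 12.5 = -11.57°C

-11.57°C (parcel cooler than environment)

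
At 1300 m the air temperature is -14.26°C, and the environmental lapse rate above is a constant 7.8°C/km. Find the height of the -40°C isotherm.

4600 m

Height above start = (-14.26 − (-40)) / 7.8 = 3.3 km
Altitude = 1300 m + 3300 m = 4600 m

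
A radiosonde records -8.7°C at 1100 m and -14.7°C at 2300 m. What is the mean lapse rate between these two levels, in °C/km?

Γ = −ΔT/Δz = (-8.7 − (-14.7)) / (2300 − 1100) m
  = 6°C / 1.2 km = 5°C/km

5°C/km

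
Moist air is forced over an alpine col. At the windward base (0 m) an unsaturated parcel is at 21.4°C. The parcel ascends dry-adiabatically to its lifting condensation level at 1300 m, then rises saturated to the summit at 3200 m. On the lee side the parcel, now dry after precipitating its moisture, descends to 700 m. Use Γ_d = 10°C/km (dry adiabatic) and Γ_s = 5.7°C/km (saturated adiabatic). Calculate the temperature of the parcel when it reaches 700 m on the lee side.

0 → 1300 m (dry, 10°C/km): ΔT = -10 × 1.3 = -13°C → T = 8.4°C
1300 → 3200 m (saturated, 5.7°C/km): ΔT = -5.7 × 1.9 = -10.83°C → T = -2.43°C
3200 → 700 m (dry descent, 10°C/km): ΔT = +10 × 2.5 = +25°C → T = 22.57°C

22.57°C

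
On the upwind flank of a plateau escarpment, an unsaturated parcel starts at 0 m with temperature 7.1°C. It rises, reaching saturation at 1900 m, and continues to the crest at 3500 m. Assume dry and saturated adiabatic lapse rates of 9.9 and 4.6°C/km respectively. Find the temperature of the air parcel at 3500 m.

0 → 1900 m (dry, 9.9°C/km): ΔT = -9.9 × 1.9 = -18.81°C → T = -11.71°C
1900 → 3500 m (saturated, 4.6°C/km): ΔT = -4.6 × 1.6 = -7.36°C → T = -19.07°C

-19.07°C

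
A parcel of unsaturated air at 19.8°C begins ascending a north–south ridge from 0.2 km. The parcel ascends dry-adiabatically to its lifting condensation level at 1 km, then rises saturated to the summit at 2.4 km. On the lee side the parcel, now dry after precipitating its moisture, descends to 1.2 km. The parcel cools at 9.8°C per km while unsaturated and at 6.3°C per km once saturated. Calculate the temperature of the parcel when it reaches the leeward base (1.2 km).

Dry to 1000 m: -9.8 × 0.8 km = -7.84°C, so T = 11.96°C.
Saturated to 2400 m: -6.3 × 1.4 km = -8.82°C, so T = 3.14°C.
Dry descent to 1200 m: +9.8 × 1.2 km = +11.76°C, so T = 14.9°C.

14.9°C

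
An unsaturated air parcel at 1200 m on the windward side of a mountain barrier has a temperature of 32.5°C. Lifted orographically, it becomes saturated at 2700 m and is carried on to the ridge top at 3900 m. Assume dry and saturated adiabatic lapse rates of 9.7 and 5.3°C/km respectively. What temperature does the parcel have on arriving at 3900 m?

Dry to 2700 m: -9.7 × 1.5 km = -14.55°C, so T = 17.95°C.
Saturated to 3900 m: -5.3 × 1.2 km = -6.36°C, so T = 11.59°C.

11.59°C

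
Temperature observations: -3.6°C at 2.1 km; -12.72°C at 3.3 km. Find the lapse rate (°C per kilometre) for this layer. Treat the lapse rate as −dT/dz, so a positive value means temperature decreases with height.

7.6°C/km

Γ = −ΔT/Δz = (-3.6 − (-12.72)) / (3300 − 2100) m
  = 9.12°C / 1.2 km = 7.6°C/km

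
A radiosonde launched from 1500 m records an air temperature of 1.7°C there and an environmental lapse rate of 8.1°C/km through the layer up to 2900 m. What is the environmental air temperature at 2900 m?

-9.64°C

1500–2900 m, environmental: Δz = 1.4 km ⇒ ΔT = -11.34°C; T = -9.64°C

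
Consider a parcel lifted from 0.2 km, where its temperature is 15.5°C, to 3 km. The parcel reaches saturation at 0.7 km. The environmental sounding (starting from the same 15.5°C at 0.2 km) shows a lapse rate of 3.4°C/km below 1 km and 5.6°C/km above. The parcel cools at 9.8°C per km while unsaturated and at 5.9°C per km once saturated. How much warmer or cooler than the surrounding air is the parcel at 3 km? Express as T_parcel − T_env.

Parcel:
  Dry to 700 m: -9.8 × 0.5 km = -4.9°C, so T = 10.6°C.
  Saturated to 3000 m: -5.9 × 2.3 km = -13.57°C, so T = -2.97°C.
Environment:
  Environment, lower layer to 1000 m: -3.4 × 0.8 km = -2.72°C, so T = 12.78°C.
  Environment, upper layer to 3000 m: -5.6 × 2 km = -11.2°C, so T = 1.58°C.
T_parcel − T_env = -2.97 − 1.58 = -4.55°C

-4.55°C (parcel cooler than environment)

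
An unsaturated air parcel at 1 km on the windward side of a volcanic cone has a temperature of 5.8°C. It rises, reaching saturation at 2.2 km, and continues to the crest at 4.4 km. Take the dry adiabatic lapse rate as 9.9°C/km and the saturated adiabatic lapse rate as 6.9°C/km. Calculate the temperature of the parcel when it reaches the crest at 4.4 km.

-21.26°C

1000–2200 m, dry: Δz = 1.2 km ⇒ ΔT = -11.88°C; T = -6.08°C
2200–4400 m, saturated: Δz = 2.2 km ⇒ ΔT = -15.18°C; T = -21.26°C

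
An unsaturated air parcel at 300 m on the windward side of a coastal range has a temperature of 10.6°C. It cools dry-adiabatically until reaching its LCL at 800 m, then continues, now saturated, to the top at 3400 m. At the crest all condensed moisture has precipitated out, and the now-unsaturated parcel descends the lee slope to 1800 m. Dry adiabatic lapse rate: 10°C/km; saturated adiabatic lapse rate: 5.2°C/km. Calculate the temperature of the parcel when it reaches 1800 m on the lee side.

Dry to 800 m: -10 × 0.5 km = -5°C, so T = 5.6°C.
Saturated to 3400 m: -5.2 × 2.6 km = -13.52°C, so T = -7.92°C.
Dry descent to 1800 m: +10 × 1.6 km = +16°C, so T = 8.08°C.

8.08°C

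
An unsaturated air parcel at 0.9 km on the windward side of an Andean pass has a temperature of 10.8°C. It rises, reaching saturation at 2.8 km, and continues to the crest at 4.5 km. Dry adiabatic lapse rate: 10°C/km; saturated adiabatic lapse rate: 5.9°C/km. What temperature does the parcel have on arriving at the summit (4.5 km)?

900–2800 m, dry: Δz = 1.9 km ⇒ ΔT = -19°C; T = -8.2°C
2800–4500 m, saturated: Δz = 1.7 km ⇒ ΔT = -10.03°C; T = -18.23°C

-18.23°C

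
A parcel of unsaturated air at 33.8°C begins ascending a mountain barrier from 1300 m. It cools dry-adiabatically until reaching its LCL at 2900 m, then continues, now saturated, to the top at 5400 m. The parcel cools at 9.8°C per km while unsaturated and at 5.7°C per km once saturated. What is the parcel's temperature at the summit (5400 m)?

3.87°C

Dry to 2900 m: -9.8 × 1.6 km = -15.68°C, so T = 18.12°C.
Saturated to 5400 m: -5.7 × 2.5 km = -14.25°C, so T = 3.87°C.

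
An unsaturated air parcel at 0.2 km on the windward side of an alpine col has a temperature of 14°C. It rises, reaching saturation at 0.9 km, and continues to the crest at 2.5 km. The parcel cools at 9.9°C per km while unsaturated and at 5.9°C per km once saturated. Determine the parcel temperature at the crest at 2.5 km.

-2.37°C

200 → 900 m (dry, 9.9°C/km): ΔT = -9.9 × 0.7 = -6.93°C → T = 7.07°C
900 → 2500 m (saturated, 5.9°C/km): ΔT = -5.9 × 1.6 = -9.44°C → T = -2.37°C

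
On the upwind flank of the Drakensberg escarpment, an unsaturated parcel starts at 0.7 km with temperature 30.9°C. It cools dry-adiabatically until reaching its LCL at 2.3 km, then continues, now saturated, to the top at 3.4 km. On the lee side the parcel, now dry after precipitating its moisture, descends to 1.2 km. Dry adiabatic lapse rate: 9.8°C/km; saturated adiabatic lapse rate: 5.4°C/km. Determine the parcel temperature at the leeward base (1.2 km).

Dry to 2300 m: -9.8 × 1.6 km = -15.68°C, so T = 15.22°C.
Saturated to 3400 m: -5.4 × 1.1 km = -5.94°C, so T = 9.28°C.
Dry descent to 1200 m: +9.8 × 2.2 km = +21.56°C, so T = 30.84°C.

30.84°C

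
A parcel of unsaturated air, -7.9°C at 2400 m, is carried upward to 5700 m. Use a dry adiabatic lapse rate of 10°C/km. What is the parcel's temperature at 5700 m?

-40.9°C

From 2400 m to 5700 m (dry adiabatic): cools by 10 × 3.3 = 33°C, giving -40.9°C.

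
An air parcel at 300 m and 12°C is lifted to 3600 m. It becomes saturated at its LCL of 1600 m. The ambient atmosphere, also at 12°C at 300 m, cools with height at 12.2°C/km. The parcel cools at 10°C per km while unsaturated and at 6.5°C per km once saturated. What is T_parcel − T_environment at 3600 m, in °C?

+14.26°C (parcel warmer than environment)

Parcel:
  300–1600 m, dry: Δz = 1.3 km ⇒ ΔT = -13°C; T = -1°C
  1600–3600 m, saturated: Δz = 2 km ⇒ ΔT = -13°C; T = -14°C
Environment:
  300–3600 m, environment: Δz = 3.3 km ⇒ ΔT = -40.26°C; T = -28.26°C
T_parcel − T_env = -14 − (-28.26) = +14.26°C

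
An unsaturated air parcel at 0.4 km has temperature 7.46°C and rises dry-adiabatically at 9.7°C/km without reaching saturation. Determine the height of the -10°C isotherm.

Height above start = (7.46 − (-10)) / 9.7 = 1.8 km
Altitude = 400 m + 1800 m = 2200 m

2.2 km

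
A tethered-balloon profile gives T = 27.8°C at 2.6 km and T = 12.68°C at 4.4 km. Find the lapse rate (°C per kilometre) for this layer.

8.4°C/km

Γ = −ΔT/Δz = (27.8 − 12.68) / (4400 − 2600) m
  = 15.12°C / 1.8 km = 8.4°C/km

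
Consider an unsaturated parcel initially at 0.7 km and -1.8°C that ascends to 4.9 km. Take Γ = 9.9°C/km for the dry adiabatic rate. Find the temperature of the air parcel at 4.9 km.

From 700 m to 4900 m (dry adiabatic): cools by 9.9 × 4.2 = 41.58°C, giving -43.38°C.

-43.38°C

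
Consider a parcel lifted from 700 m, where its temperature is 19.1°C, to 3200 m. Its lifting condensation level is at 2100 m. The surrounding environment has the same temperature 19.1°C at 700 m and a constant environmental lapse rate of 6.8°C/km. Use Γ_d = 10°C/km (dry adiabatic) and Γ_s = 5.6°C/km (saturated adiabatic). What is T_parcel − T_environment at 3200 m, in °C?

-3.16°C (parcel cooler than environment)

Parcel:
  From 700 m to 2100 m (dry): cools by 10 × 1.4 = 14°C, giving 5.1°C.
  From 2100 m to 3200 m (saturated): cools by 5.6 × 1.1 = 6.16°C, giving -1.06°C.
Environment:
  From 700 m to 3200 m (environment): cools by 6.8 × 2.5 = 17°C, giving 2.1°C.
T_parcel − T_env = -1.06 − 2.1 = -3.16°C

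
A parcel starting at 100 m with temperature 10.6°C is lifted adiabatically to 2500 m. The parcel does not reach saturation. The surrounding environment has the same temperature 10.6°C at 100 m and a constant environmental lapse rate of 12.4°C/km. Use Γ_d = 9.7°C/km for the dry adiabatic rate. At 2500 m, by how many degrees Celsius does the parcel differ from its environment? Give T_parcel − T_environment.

Parcel:
  100 → 2500 m (dry, 9.7°C/km): ΔT = -9.7 × 2.4 = -23.28°C → T = -12.68°C
Environment:
  100 → 2500 m (environment, 12.4°C/km): ΔT = -12.4 × 2.4 = -29.76°C → T = -19.16°C
T_parcel − T_env = -12.68 − (-19.16) = +6.48°C

+6.48°C (parcel warmer than environment)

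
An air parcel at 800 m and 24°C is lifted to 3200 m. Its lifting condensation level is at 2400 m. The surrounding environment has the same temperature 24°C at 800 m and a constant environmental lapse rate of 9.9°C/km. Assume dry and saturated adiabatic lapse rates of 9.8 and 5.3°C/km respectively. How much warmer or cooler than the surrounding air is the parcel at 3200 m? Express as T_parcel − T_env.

Parcel:
  800 → 2400 m (dry, 9.8°C/km): ΔT = -9.8 × 1.6 = -15.68°C → T = 8.32°C
  2400 → 3200 m (saturated, 5.3°C/km): ΔT = -5.3 × 0.8 = -4.24°C → T = 4.08°C
Environment:
  800 → 3200 m (environment, 9.9°C/km): ΔT = -9.9 × 2.4 = -23.76°C → T = 0.24°C
T_parcel − T_env = 4.08 − 0.24 = +3.84°C

+3.84°C (parcel warmer than environment)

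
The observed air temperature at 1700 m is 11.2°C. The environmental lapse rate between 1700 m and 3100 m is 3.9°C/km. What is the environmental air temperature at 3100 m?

Environmental to 3100 m: -3.9 × 1.4 km = -5.46°C, so T = 5.74°C.

5.74°C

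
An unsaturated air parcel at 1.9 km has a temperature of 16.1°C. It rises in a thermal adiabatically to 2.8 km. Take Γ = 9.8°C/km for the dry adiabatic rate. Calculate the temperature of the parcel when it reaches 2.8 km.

Dry adiabatic to 2800 m: -9.8 × 0.9 km = -8.82°C, so T = 7.28°C.

7.28°C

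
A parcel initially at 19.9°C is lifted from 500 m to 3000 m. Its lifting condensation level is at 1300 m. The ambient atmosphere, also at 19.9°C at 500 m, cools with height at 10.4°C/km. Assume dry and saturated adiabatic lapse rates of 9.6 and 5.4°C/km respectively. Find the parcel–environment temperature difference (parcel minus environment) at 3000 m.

Parcel:
  500 → 1300 m (dry, 9.6°C/km): ΔT = -9.6 × 0.8 = -7.68°C → T = 12.22°C
  1300 → 3000 m (saturated, 5.4°C/km): ΔT = -5.4 × 1.7 = -9.18°C → T = 3.04°C
Environment:
  500 → 3000 m (environment, 10.4°C/km): ΔT = -10.4 × 2.5 = -26°C → T = -6.1°C
T_parcel − T_env = 3.04 − (-6.1) = +9.14°C

+9.14°C (parcel warmer than environment)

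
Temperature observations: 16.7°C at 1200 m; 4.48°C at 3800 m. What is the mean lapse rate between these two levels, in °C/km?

4.7°C/km

Γ = −ΔT/Δz = (16.7 − 4.48) / (3800 − 1200) m
  = 12.22°C / 2.6 km = 4.7°C/km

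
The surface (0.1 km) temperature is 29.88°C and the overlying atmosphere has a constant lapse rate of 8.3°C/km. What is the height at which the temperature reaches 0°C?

Height above start = (29.88 − 0) / 8.3 = 3.6 km
Altitude = 100 m + 3600 m = 3700 m

3.7 km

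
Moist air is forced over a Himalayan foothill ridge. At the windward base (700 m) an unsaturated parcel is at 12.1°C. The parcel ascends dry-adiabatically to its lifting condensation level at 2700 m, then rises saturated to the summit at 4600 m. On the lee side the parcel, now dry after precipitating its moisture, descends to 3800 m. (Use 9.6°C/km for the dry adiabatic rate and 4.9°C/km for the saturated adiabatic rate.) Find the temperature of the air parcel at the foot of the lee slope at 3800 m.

-8.73°C

700 → 2700 m (dry, 9.6°C/km): ΔT = -9.6 × 2 = -19.2°C → T = -7.1°C
2700 → 4600 m (saturated, 4.9°C/km): ΔT = -4.9 × 1.9 = -9.31°C → T = -16.41°C
4600 → 3800 m (dry descent, 9.6°C/km): ΔT = +9.6 × 0.8 = +7.68°C → T = -8.73°C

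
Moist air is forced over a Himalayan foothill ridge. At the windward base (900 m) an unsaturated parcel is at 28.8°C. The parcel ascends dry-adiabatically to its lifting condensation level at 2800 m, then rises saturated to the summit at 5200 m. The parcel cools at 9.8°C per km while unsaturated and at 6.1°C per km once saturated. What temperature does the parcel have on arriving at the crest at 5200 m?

-4.46°C

900–2800 m, dry: Δz = 1.9 km ⇒ ΔT = -18.62°C; T = 10.18°C
2800–5200 m, saturated: Δz = 2.4 km ⇒ ΔT = -14.64°C; T = -4.46°C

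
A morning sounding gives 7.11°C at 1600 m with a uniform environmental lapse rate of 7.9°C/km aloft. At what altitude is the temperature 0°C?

2500 m

Height above start = (7.11 − 0) / 7.9 = 0.9 km
Altitude = 1600 m + 900 m = 2500 m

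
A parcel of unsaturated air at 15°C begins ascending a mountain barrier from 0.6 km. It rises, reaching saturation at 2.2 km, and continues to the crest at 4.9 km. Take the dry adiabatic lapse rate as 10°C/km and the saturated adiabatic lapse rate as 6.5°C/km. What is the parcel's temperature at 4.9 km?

-18.55°C

600–2200 m, dry: Δz = 1.6 km ⇒ ΔT = -16°C; T = -1°C
2200–4900 m, saturated: Δz = 2.7 km ⇒ ΔT = -17.55°C; T = -18.55°C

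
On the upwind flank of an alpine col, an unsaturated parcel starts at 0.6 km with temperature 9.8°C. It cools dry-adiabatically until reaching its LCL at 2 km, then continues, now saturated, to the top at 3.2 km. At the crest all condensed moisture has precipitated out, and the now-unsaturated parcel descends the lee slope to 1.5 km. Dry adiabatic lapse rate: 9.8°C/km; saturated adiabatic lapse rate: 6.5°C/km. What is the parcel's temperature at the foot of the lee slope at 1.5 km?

4.94°C

600 → 2000 m (dry, 9.8°C/km): ΔT = -9.8 × 1.4 = -13.72°C → T = -3.92°C
2000 → 3200 m (saturated, 6.5°C/km): ΔT = -6.5 × 1.2 = -7.8°C → T = -11.72°C
3200 → 1500 m (dry descent, 9.8°C/km): ΔT = +9.8 × 1.7 = +16.66°C → T = 4.94°C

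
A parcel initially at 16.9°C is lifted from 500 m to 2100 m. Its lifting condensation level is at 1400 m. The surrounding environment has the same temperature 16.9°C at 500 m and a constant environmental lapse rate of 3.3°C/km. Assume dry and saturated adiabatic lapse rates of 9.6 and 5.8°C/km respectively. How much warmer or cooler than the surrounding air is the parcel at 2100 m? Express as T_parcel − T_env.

Parcel:
  500–1400 m, dry: Δz = 0.9 km ⇒ ΔT = -8.64°C; T = 8.26°C
  1400–2100 m, saturated: Δz = 0.7 km ⇒ ΔT = -4.06°C; T = 4.2°C
Environment:
  500–2100 m, environment: Δz = 1.6 km ⇒ ΔT = -5.28°C; T = 11.62°C
T_parcel − T_env = 4.2 − 11.62 = -7.42°C

-7.42°C (parcel cooler than environment)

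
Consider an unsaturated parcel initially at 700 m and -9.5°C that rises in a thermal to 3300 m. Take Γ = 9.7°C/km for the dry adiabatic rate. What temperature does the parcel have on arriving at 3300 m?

-34.72°C

700–3300 m, dry adiabatic: Δz = 2.6 km ⇒ ΔT = -25.22°C; T = -34.72°C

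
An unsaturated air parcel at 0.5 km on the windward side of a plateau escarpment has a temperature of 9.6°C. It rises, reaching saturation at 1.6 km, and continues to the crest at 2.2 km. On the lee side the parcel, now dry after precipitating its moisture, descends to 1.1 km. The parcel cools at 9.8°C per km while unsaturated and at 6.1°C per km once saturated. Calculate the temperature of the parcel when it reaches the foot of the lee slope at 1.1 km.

5.94°C

From 500 m to 1600 m (dry): cools by 9.8 × 1.1 = 10.78°C, giving -1.18°C.
From 1600 m to 2200 m (saturated): cools by 6.1 × 0.6 = 3.66°C, giving -4.84°C.
From 2200 m to 1100 m (dry descent): warms by 9.8 × 1.1 = 10.78°C, giving 5.94°C.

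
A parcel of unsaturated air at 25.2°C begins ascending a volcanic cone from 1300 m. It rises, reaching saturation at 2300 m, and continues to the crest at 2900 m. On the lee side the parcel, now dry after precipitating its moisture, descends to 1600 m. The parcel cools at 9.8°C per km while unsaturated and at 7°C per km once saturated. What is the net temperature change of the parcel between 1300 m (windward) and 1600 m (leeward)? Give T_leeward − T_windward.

-1.26°C

Dry to 2300 m: -9.8 × 1 km = -9.8°C, so T = 15.4°C.
Saturated to 2900 m: -7 × 0.6 km = -4.2°C, so T = 11.2°C.
Dry descent to 1600 m: +9.8 × 1.3 km = +12.74°C, so T = 23.94°C.
Net change vs windward start: 23.94 − 25.2 = -1.26°C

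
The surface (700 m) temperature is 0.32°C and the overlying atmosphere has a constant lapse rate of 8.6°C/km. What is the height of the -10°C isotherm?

1900 m

Height above start = (0.32 − (-10)) / 8.6 = 1.2 km
Altitude = 700 m + 1200 m = 1900 m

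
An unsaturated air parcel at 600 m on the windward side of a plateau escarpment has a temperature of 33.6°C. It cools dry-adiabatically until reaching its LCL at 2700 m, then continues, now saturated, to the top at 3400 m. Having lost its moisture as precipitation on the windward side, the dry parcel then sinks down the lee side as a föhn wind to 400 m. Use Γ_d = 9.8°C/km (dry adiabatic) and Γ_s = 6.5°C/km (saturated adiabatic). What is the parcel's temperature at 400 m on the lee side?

600–2700 m, dry: Δz = 2.1 km ⇒ ΔT = -20.58°C; T = 13.02°C
2700–3400 m, saturated: Δz = 0.7 km ⇒ ΔT = -4.55°C; T = 8.47°C
3400–400 m, dry descent: Δz = 3 km ⇒ ΔT = +29.4°C; T = 37.87°C

37.87°C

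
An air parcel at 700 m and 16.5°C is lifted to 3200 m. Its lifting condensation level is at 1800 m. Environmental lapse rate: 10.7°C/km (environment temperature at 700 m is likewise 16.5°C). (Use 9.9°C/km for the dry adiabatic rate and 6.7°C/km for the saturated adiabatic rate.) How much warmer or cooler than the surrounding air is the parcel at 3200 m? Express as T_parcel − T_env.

Parcel:
  700–1800 m, dry: Δz = 1.1 km ⇒ ΔT = -10.89°C; T = 5.61°C
  1800–3200 m, saturated: Δz = 1.4 km ⇒ ΔT = -9.38°C; T = -3.77°C
Environment:
  700–3200 m, environment: Δz = 2.5 km ⇒ ΔT = -26.75°C; T = -10.25°C
T_parcel − T_env = -3.77 − (-10.25) = +6.48°C

+6.48°C (parcel warmer than environment)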